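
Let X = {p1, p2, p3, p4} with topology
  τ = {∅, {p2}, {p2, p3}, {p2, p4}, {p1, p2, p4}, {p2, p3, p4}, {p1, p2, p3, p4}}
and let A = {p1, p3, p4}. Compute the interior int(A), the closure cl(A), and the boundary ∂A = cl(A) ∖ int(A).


int(A) = ∅, cl(A) = {p1, p3, p4}, ∂A = {p1, p3, p4}.

Closed sets in (X, τ) are complements of opens:
  closed(X, τ) = {∅, {p1}, {p3}, {p1, p3}, {p1, p4}, {p1, p3, p4}, {p1, p2, p3, p4}}.
int(A) = ⋃ {U ∈ τ : U ⊆ A}. Opens contained in A: ∅.
Taking the union of these: int(A) = ∅.
cl(A) = ⋂ {C closed : A ⊆ C}. Closed sets containing A: {p1, p3, p4}, {p1, p2, p3, p4}.
Intersecting these: cl(A) = {p1, p3, p4}.
∂A = cl(A) ∖ int(A) = {p1, p3, p4} ∖ ∅ = {p1, p3, p4}.


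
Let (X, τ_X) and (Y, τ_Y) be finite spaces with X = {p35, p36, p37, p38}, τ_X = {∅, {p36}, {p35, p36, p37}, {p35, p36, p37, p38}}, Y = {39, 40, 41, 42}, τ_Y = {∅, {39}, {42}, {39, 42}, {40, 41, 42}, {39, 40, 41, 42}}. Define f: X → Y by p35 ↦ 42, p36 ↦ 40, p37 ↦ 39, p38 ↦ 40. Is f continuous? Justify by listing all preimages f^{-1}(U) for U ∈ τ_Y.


f is NOT continuous.

Compute f^{-1}(U) for each U ∈ τ_Y:
  U = ∅: f^{-1}(U) = ∅ ∈ τ_X ✓.
  U = {39}: f^{-1}(U) = {p37} ∉ τ_X ✗.
  U = {42}: f^{-1}(U) = {p35} ∉ τ_X ✗.
  U = {39, 42}: f^{-1}(U) = {p35, p37} ∉ τ_X ✗.
  U = {40, 41, 42}: f^{-1}(U) = {p35, p36, p38} ∉ τ_X ✗.
  U = {39, 40, 41, 42}: f^{-1}(U) = {p35, p36, p37, p38} ∈ τ_X ✓.
Found U = {39} with f^{-1}(U) = {p37} not in τ_X. Therefore f is NOT continuous.


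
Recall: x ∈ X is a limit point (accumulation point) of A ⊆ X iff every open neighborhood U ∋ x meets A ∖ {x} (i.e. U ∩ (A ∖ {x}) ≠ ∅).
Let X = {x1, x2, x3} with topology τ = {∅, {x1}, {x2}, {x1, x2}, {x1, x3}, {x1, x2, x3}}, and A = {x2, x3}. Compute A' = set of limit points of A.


A' = ∅

For each x ∈ X, list the open sets U ∈ τ with x ∈ U, then check whether U ∩ (A ∖ {x}) ≠ ∅ for every such U.
  x = x1: open {x1} ∋ x has {x1} ∩ (A ∖ {x1}) = ∅, so x is NOT a limit point.
  x = x2: open {x2} ∋ x has {x2} ∩ (A ∖ {x2}) = ∅, so x is NOT a limit point.
  x = x3: open {x1, x3} ∋ x has {x1, x3} ∩ (A ∖ {x3}) = ∅, so x is NOT a limit point.
Collecting: A' = ∅.


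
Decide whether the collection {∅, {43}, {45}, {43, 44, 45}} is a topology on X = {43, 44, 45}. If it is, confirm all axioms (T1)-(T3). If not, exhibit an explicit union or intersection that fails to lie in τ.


τ is NOT a topology on X.

Axiom (T1): ∅ ∈ τ? Yes; X ∈ τ? Yes.
Axiom (T2/T3): check pairwise unions and intersections of members of τ.
Counterexample for (T2): {43} ∪ {45} = {43, 45} ∉ τ. Therefore τ is NOT a topology.


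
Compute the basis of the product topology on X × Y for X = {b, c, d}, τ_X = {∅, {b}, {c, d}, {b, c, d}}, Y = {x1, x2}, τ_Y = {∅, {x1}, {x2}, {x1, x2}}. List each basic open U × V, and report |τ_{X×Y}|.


Basis B = {∅ × ∅, {b} × {x1}, {b} × {x2}, {b} × {x1, x2}, {c, d} × {x1}, {c, d} × {x2}, {b, c, d} × {x1}, {b, c, d} × {x2}, {c, d} × {x1, x2}, {b, c, d} × {x1, x2}}; |τ_{X×Y}| = 16.

Enumerate products U × V with U ∈ τ_X, V ∈ τ_Y (deduplicated):
  ∅ × ∅ = {} (∅)
  {b} × {x1} = {(b,x1)}
  {b} × {x2} = {(b,x2)}
  {b} × {x1, x2} = {(b,x1), (b,x2)}
  {c, d} × {x1} = {(c,x1), (d,x1)}
  {c, d} × {x2} = {(c,x2), (d,x2)}
  {b, c, d} × {x1} = {(b,x1), (c,x1), (d,x1)}
  {b, c, d} × {x2} = {(b,x2), (c,x2), (d,x2)}
  {c, d} × {x1, x2} = {(c,x1), (c,x2), (d,x1), (d,x2)}
  {b, c, d} × {x1, x2} = {(b,x1), (b,x2), (c,x1), (c,x2), (d,x1), (d,x2)}
These 10 distinct sets form the basis B.
Close under arbitrary unions to get τ_{X×Y}; counting gives |τ_{X×Y}| = 16.


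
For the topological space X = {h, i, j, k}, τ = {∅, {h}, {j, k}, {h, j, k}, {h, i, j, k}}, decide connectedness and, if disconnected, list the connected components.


(X, τ) is connected.

Find clopen sets (U ∈ τ with X ∖ U ∈ τ):
  U = ∅, X ∖ U = {h, i, j, k} — both open, so U is clopen.
  U = {h, i, j, k}, X ∖ U = ∅ — both open, so U is clopen.
Only trivial clopens (∅ and X) exist, so (X, τ) is connected.
Compute connected components by grouping points that agree on all clopens:
  component: {h, i, j, k}


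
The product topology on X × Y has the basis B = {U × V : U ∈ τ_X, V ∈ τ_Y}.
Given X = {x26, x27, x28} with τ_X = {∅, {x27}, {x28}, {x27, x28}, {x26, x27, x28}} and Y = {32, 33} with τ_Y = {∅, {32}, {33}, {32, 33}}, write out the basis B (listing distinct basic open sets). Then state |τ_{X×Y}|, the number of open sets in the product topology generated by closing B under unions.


Basis B = {∅ × ∅, {x27} × {32}, {x27} × {33}, {x28} × {32}, {x28} × {33}, {x27} × {32, 33}, {x27, x28} × {32}, {x27, x28} × {33}, {x28} × {32, 33}, {x26, x27, x28} × {32}, {x26, x27, x28} × {33}, {x27, x28} × {32, 33}, {x26, x27, x28} × {32, 33}}; |τ_{X×Y}| = 25.

Enumerate products U × V with U ∈ τ_X, V ∈ τ_Y (deduplicated):
  ∅ × ∅ = {} (∅)
  {x27} × {32} = {(x27,32)}
  {x27} × {33} = {(x27,33)}
  {x28} × {32} = {(x28,32)}
  {x28} × {33} = {(x28,33)}
  {x27} × {32, 33} = {(x27,32), (x27,33)}
  {x27, x28} × {32} = {(x27,32), (x28,32)}
  {x27, x28} × {33} = {(x27,33), (x28,33)}
  {x28} × {32, 33} = {(x28,32), (x28,33)}
  {x26, x27, x28} × {32} = {(x26,32), (x27,32), (x28,32)}
  {x26, x27, x28} × {33} = {(x26,33), (x27,33), (x28,33)}
  {x27, x28} × {32, 33} = {(x27,32), (x27,33), (x28,32), (x28,33)}
  {x26, x27, x28} × {32, 33} = {(x26,32), (x26,33), (x27,32), (x27,33), (x28,32), (x28,33)}
These 13 distinct sets form the basis B.
Close under arbitrary unions to get τ_{X×Y}; counting gives |τ_{X×Y}| = 25.


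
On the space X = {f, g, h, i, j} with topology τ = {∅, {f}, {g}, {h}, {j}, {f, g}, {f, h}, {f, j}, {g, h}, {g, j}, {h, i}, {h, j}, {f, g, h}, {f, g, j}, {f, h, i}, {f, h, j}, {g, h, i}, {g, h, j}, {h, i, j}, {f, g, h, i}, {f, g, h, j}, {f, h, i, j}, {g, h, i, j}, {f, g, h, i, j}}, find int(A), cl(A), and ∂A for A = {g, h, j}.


int(A) = {g, h, j}, cl(A) = {g, h, i, j}, ∂A = {i}.

Closed sets in (X, τ) are complements of opens:
  closed(X, τ) = {∅, {f}, {g}, {i}, {j}, {f, g}, {f, i}, {f, j}, {g, i}, {g, j}, {h, i}, {i, j}, {f, g, i}, {f, g, j}, {f, h, i}, {f, i, j}, {g, h, i}, {g, i, j}, {h, i, j}, {f, g, h, i}, {f, g, i, j}, {f, h, i, j}, {g, h, i, j}, {f, g, h, i, j}}.
int(A) = ⋃ {U ∈ τ : U ⊆ A}. Opens contained in A: ∅, {g}, {h}, {j}, {g, h}, {g, j}, {h, j}, {g, h, j}.
Taking the union of these: int(A) = {g, h, j}.
cl(A) = ⋂ {C closed : A ⊆ C}. Closed sets containing A: {g, h, i, j}, {f, g, h, i, j}.
Intersecting these: cl(A) = {g, h, i, j}.
∂A = cl(A) ∖ int(A) = {g, h, i, j} ∖ {g, h, j} = {i}.


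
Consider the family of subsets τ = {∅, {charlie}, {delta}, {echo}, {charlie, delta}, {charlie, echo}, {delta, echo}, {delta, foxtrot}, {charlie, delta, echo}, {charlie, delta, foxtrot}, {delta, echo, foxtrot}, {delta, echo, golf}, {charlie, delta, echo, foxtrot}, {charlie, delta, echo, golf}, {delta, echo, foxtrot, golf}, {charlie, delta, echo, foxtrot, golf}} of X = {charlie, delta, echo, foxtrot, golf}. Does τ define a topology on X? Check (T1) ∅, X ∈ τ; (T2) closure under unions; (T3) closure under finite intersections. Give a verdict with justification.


τ IS a topology on X.

Axiom (T1): ∅ ∈ τ? Yes; X ∈ τ? Yes.
Axiom (T2/T3): check pairwise unions and intersections of members of τ.
All pairwise intersections and unions checked — each lies in τ. Therefore τ satisfies (T1), (T2), (T3): it IS a topology on X.


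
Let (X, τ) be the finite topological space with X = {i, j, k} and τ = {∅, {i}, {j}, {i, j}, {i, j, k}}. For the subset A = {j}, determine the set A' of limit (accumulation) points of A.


A' = {k}

For each x ∈ X, list the open sets U ∈ τ with x ∈ U, then check whether U ∩ (A ∖ {x}) ≠ ∅ for every such U.
  x = i: open {i} ∋ x has {i} ∩ (A ∖ {i}) = ∅, so x is NOT a limit point.
  x = j: open {j} ∋ x has {j} ∩ (A ∖ {j}) = ∅, so x is NOT a limit point.
  x = k: opens ∋ x are {i, j, k}; each meets A ∖ {k}, so x IS a limit point.
Collecting: A' = {k}.


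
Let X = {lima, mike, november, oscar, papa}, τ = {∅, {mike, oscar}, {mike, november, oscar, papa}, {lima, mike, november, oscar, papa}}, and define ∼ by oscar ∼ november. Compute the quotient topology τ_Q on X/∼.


X/∼ = {[lima], [mike], [november=oscar], [papa]}; |τ_Q| = 3.

Equivalence classes: [lima], [mike], [november=oscar], [papa].
Quotient map π: X → X/∼ sends lima ↦ [lima], mike ↦ [mike], november ↦ [november=oscar], oscar ↦ [november=oscar], papa ↦ [papa].
For each subset V ⊆ X/∼, compute π^{-1}(V) ⊆ X and check whether π^{-1}(V) ∈ τ. V is open in τ_Q iff π^{-1}(V) ∈ τ.
  V = {}: π^{-1}(V) = ∅ ∈ τ ✓.
  V = {[lima]}: π^{-1}(V) = {lima} ∉ τ ✗.
  V = {[mike]}: π^{-1}(V) = {mike} ∉ τ ✗.
  V = {[lima], [mike]}: π^{-1}(V) = {lima, mike} ∉ τ ✗.
  V = {[november=oscar]}: π^{-1}(V) = {november, oscar} ∉ τ ✗.
  V = {[lima], [november=oscar]}: π^{-1}(V) = {lima, november, oscar} ∉ τ ✗.
  V = {[mike], [november=oscar]}: π^{-1}(V) = {mike, november, oscar} ∉ τ ✗.
  V = {[lima], [mike], [november=oscar]}: π^{-1}(V) = {lima, mike, november, oscar} ∉ τ ✗.
  V = {[papa]}: π^{-1}(V) = {papa} ∉ τ ✗.
  V = {[lima], [papa]}: π^{-1}(V) = {lima, papa} ∉ τ ✗.
  V = {[mike], [papa]}: π^{-1}(V) = {mike, papa} ∉ τ ✗.
  V = {[lima], [mike], [papa]}: π^{-1}(V) = {lima, mike, papa} ∉ τ ✗.
  V = {[november=oscar], [papa]}: π^{-1}(V) = {november, oscar, papa} ∉ τ ✗.
  V = {[lima], [november=oscar], [papa]}: π^{-1}(V) = {lima, november, oscar, papa} ∉ τ ✗.
  V = {[mike], [november=oscar], [papa]}: π^{-1}(V) = {mike, november, oscar, papa} ∈ τ ✓.
  V = {[lima], [mike], [november=oscar], [papa]}: π^{-1}(V) = {lima, mike, november, oscar, papa} ∈ τ ✓.
Open sets in the quotient: τ_Q = {{}, {[mike], [november=oscar], [papa]}, {[lima], [mike], [november=oscar], [papa]}} (3 elements).


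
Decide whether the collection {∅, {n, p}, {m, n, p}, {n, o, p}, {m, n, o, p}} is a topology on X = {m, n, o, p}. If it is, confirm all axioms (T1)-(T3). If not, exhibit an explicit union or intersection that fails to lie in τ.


τ IS a topology on X.

Axiom (T1): ∅ ∈ τ? Yes; X ∈ τ? Yes.
Axiom (T2/T3): check pairwise unions and intersections of members of τ.
All pairwise intersections and unions checked — each lies in τ. Therefore τ satisfies (T1), (T2), (T3): it IS a topology on X.


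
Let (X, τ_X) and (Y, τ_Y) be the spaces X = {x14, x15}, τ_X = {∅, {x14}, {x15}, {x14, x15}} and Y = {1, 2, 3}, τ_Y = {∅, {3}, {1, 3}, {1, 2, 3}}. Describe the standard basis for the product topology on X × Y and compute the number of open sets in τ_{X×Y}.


Basis B = {∅ × ∅, {x14} × {3}, {x15} × {3}, {x14} × {1, 3}, {x14, x15} × {3}, {x15} × {1, 3}, {x14} × {1, 2, 3}, {x15} × {1, 2, 3}, {x14, x15} × {1, 3}, {x14, x15} × {1, 2, 3}}; |τ_{X×Y}| = 16.

Enumerate products U × V with U ∈ τ_X, V ∈ τ_Y (deduplicated):
  ∅ × ∅ = {} (∅)
  {x14} × {3} = {(x14,3)}
  {x15} × {3} = {(x15,3)}
  {x14} × {1, 3} = {(x14,1), (x14,3)}
  {x14, x15} × {3} = {(x14,3), (x15,3)}
  {x15} × {1, 3} = {(x15,1), (x15,3)}
  {x14} × {1, 2, 3} = {(x14,1), (x14,2), (x14,3)}
  {x15} × {1, 2, 3} = {(x15,1), (x15,2), (x15,3)}
  {x14, x15} × {1, 3} = {(x14,1), (x14,3), (x15,1), (x15,3)}
  {x14, x15} × {1, 2, 3} = {(x14,1), (x14,2), (x14,3), (x15,1), (x15,2), (x15,3)}
These 10 distinct sets form the basis B.
Close under arbitrary unions to get τ_{X×Y}; counting gives |τ_{X×Y}| = 16.


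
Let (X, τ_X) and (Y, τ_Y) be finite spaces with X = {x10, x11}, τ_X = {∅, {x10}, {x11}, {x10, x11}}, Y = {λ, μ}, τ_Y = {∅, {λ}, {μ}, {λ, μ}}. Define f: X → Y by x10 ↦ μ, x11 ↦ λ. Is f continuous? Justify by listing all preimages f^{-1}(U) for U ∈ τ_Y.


f IS continuous.

Compute f^{-1}(U) for each U ∈ τ_Y:
  U = ∅: f^{-1}(U) = ∅ ∈ τ_X ✓.
  U = {λ}: f^{-1}(U) = {x11} ∈ τ_X ✓.
  U = {μ}: f^{-1}(U) = {x10} ∈ τ_X ✓.
  U = {λ, μ}: f^{-1}(U) = {x10, x11} ∈ τ_X ✓.
Every preimage lies in τ_X, so f IS continuous.


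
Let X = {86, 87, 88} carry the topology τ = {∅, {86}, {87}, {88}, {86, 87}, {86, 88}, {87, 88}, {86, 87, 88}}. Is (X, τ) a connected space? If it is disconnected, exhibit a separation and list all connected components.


(X, τ) is disconnected; components = [{86}, {87}, {88}].

Find clopen sets (U ∈ τ with X ∖ U ∈ τ):
  U = ∅, X ∖ U = {86, 87, 88} — both open, so U is clopen.
  U = {86}, X ∖ U = {87, 88} — both open, so U is clopen.
  U = {87}, X ∖ U = {86, 88} — both open, so U is clopen.
  U = {88}, X ∖ U = {86, 87} — both open, so U is clopen.
  U = {86, 87}, X ∖ U = {88} — both open, so U is clopen.
  U = {86, 88}, X ∖ U = {87} — both open, so U is clopen.
  U = {87, 88}, X ∖ U = {86} — both open, so U is clopen.
  U = {86, 87, 88}, X ∖ U = ∅ — both open, so U is clopen.
Nontrivial clopen(s) exist: e.g. {86}. So (X, τ) is disconnected.
Compute connected components by grouping points that agree on all clopens:
  component: {86}
  component: {87}
  component: {88}


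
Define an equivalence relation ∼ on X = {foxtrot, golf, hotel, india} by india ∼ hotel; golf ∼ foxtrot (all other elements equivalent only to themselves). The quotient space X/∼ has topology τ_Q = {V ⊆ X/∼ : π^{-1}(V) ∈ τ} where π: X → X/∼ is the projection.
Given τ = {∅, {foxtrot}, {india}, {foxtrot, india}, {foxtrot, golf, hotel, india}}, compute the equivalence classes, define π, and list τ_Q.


X/∼ = {[foxtrot=golf], [hotel=india]}; |τ_Q| = 2.

Equivalence classes: [foxtrot=golf], [hotel=india].
Quotient map π: X → X/∼ sends foxtrot ↦ [foxtrot=golf], golf ↦ [foxtrot=golf], hotel ↦ [hotel=india], india ↦ [hotel=india].
For each subset V ⊆ X/∼, compute π^{-1}(V) ⊆ X and check whether π^{-1}(V) ∈ τ. V is open in τ_Q iff π^{-1}(V) ∈ τ.
  V = {}: π^{-1}(V) = ∅ ∈ τ ✓.
  V = {[foxtrot=golf]}: π^{-1}(V) = {foxtrot, golf} ∉ τ ✗.
  V = {[hotel=india]}: π^{-1}(V) = {hotel, india} ∉ τ ✗.
  V = {[foxtrot=golf], [hotel=india]}: π^{-1}(V) = {foxtrot, golf, hotel, india} ∈ τ ✓.
Open sets in the quotient: τ_Q = {{}, {[foxtrot=golf], [hotel=india]}} (2 elements).


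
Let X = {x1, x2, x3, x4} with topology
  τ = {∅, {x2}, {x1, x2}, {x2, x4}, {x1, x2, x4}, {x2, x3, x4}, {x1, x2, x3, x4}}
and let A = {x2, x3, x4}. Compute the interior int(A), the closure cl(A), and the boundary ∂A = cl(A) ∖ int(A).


int(A) = {x2, x3, x4}, cl(A) = {x1, x2, x3, x4}, ∂A = {x1}.

Closed sets in (X, τ) are complements of opens:
  closed(X, τ) = {∅, {x1}, {x3}, {x1, x3}, {x3, x4}, {x1, x3, x4}, {x1, x2, x3, x4}}.
int(A) = ⋃ {U ∈ τ : U ⊆ A}. Opens contained in A: ∅, {x2}, {x2, x4}, {x2, x3, x4}.
Taking the union of these: int(A) = {x2, x3, x4}.
cl(A) = ⋂ {C closed : A ⊆ C}. Closed sets containing A: {x1, x2, x3, x4}.
Intersecting these: cl(A) = {x1, x2, x3, x4}.
∂A = cl(A) ∖ int(A) = {x1, x2, x3, x4} ∖ {x2, x3, x4} = {x1}.


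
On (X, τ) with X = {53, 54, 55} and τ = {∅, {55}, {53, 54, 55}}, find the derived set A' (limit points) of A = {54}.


A' = {53}

For each x ∈ X, list the open sets U ∈ τ with x ∈ U, then check whether U ∩ (A ∖ {x}) ≠ ∅ for every such U.
  x = 53: opens ∋ x are {53, 54, 55}; each meets A ∖ {53}, so x IS a limit point.
  x = 54: open {53, 54, 55} ∋ x has {53, 54, 55} ∩ (A ∖ {54}) = ∅, so x is NOT a limit point.
  x = 55: open {55} ∋ x has {55} ∩ (A ∖ {55}) = ∅, so x is NOT a limit point.
Collecting: A' = {53}.


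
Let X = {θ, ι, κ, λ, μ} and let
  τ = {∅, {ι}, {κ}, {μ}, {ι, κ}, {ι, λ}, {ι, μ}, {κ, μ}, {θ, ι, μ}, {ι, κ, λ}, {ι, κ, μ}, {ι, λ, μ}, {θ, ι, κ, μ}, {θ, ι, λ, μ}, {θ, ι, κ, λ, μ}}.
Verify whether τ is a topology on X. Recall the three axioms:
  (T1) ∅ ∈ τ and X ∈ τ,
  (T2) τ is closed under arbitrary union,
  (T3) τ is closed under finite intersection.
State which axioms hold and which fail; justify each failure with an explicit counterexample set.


τ is NOT a topology on X.

Axiom (T1): ∅ ∈ τ? Yes; X ∈ τ? Yes.
Axiom (T2/T3): check pairwise unions and intersections of members of τ.
Counterexample for (T2): {κ} ∪ {ι, λ, μ} = {ι, κ, λ, μ} ∉ τ. Therefore τ is NOT a topology.


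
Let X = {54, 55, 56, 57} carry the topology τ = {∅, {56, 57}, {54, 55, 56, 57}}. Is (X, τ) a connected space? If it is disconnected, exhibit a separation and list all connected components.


(X, τ) is connected.

Find clopen sets (U ∈ τ with X ∖ U ∈ τ):
  U = ∅, X ∖ U = {54, 55, 56, 57} — both open, so U is clopen.
  U = {54, 55, 56, 57}, X ∖ U = ∅ — both open, so U is clopen.
Only trivial clopens (∅ and X) exist, so (X, τ) is connected.
Compute connected components by grouping points that agree on all clopens:
  component: {54, 55, 56, 57}


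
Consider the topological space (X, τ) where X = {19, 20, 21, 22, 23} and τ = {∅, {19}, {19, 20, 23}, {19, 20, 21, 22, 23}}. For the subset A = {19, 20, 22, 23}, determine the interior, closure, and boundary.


int(A) = {19, 20, 23}, cl(A) = {19, 20, 21, 22, 23}, ∂A = {21, 22}.

Closed sets in (X, τ) are complements of opens:
  closed(X, τ) = {∅, {21, 22}, {20, 21, 22, 23}, {19, 20, 21, 22, 23}}.
int(A) = ⋃ {U ∈ τ : U ⊆ A}. Opens contained in A: ∅, {19}, {19, 20, 23}.
Taking the union of these: int(A) = {19, 20, 23}.
cl(A) = ⋂ {C closed : A ⊆ C}. Closed sets containing A: {19, 20, 21, 22, 23}.
Intersecting these: cl(A) = {19, 20, 21, 22, 23}.
∂A = cl(A) ∖ int(A) = {19, 20, 21, 22, 23} ∖ {19, 20, 23} = {21, 22}.


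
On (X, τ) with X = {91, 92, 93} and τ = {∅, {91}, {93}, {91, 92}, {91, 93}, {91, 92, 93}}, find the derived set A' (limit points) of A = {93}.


A' = ∅

For each x ∈ X, list the open sets U ∈ τ with x ∈ U, then check whether U ∩ (A ∖ {x}) ≠ ∅ for every such U.
  x = 91: open {91} ∋ x has {91} ∩ (A ∖ {91}) = ∅, so x is NOT a limit point.
  x = 92: open {91, 92} ∋ x has {91, 92} ∩ (A ∖ {92}) = ∅, so x is NOT a limit point.
  x = 93: open {93} ∋ x has {93} ∩ (A ∖ {93}) = ∅, so x is NOT a limit point.
Collecting: A' = ∅.


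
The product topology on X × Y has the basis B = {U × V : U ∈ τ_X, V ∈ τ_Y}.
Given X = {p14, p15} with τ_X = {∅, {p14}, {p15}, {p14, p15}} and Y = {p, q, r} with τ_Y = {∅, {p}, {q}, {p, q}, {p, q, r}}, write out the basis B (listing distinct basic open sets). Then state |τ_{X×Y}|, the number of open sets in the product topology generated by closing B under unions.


Basis B = {∅ × ∅, {p14} × {p}, {p14} × {q}, {p15} × {p}, {p15} × {q}, {p14} × {p, q}, {p14, p15} × {p}, {p14, p15} × {q}, {p15} × {p, q}, {p14} × {p, q, r}, {p15} × {p, q, r}, {p14, p15} × {p, q}, {p14, p15} × {p, q, r}}; |τ_{X×Y}| = 25.

Enumerate products U × V with U ∈ τ_X, V ∈ τ_Y (deduplicated):
  ∅ × ∅ = {} (∅)
  {p14} × {p} = {(p14,p)}
  {p14} × {q} = {(p14,q)}
  {p15} × {p} = {(p15,p)}
  {p15} × {q} = {(p15,q)}
  {p14} × {p, q} = {(p14,p), (p14,q)}
  {p14, p15} × {p} = {(p14,p), (p15,p)}
  {p14, p15} × {q} = {(p14,q), (p15,q)}
  {p15} × {p, q} = {(p15,p), (p15,q)}
  {p14} × {p, q, r} = {(p14,p), (p14,q), (p14,r)}
  {p15} × {p, q, r} = {(p15,p), (p15,q), (p15,r)}
  {p14, p15} × {p, q} = {(p14,p), (p14,q), (p15,p), (p15,q)}
  {p14, p15} × {p, q, r} = {(p14,p), (p14,q), (p14,r), (p15,p), (p15,q), (p15,r)}
These 13 distinct sets form the basis B.
Close under arbitrary unions to get τ_{X×Y}; counting gives |τ_{X×Y}| = 25.


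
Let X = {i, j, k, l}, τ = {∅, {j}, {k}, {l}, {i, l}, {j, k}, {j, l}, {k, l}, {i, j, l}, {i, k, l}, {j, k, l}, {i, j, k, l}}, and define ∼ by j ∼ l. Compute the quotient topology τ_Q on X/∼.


X/∼ = {[i], [j=l], [k]}; |τ_Q| = 6.

Equivalence classes: [i], [j=l], [k].
Quotient map π: X → X/∼ sends i ↦ [i], j ↦ [j=l], k ↦ [k], l ↦ [j=l].
For each subset V ⊆ X/∼, compute π^{-1}(V) ⊆ X and check whether π^{-1}(V) ∈ τ. V is open in τ_Q iff π^{-1}(V) ∈ τ.
  V = {}: π^{-1}(V) = ∅ ∈ τ ✓.
  V = {[i]}: π^{-1}(V) = {i} ∉ τ ✗.
  V = {[j=l]}: π^{-1}(V) = {j, l} ∈ τ ✓.
  V = {[i], [j=l]}: π^{-1}(V) = {i, j, l} ∈ τ ✓.
  V = {[k]}: π^{-1}(V) = {k} ∈ τ ✓.
  V = {[i], [k]}: π^{-1}(V) = {i, k} ∉ τ ✗.
  V = {[j=l], [k]}: π^{-1}(V) = {j, k, l} ∈ τ ✓.
  V = {[i], [j=l], [k]}: π^{-1}(V) = {i, j, k, l} ∈ τ ✓.
Open sets in the quotient: τ_Q = {{}, {[j=l]}, {[i], [j=l]}, {[k]}, {[j=l], [k]}, {[i], [j=l], [k]}} (6 elements).


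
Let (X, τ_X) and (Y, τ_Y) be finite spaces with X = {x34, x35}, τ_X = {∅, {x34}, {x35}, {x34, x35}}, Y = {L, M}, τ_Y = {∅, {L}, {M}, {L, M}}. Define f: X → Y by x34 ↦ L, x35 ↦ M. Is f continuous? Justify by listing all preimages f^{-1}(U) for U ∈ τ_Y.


f IS continuous.

Compute f^{-1}(U) for each U ∈ τ_Y:
  U = ∅: f^{-1}(U) = ∅ ∈ τ_X ✓.
  U = {L}: f^{-1}(U) = {x34} ∈ τ_X ✓.
  U = {M}: f^{-1}(U) = {x35} ∈ τ_X ✓.
  U = {L, M}: f^{-1}(U) = {x34, x35} ∈ τ_X ✓.
Every preimage lies in τ_X, so f IS continuous.


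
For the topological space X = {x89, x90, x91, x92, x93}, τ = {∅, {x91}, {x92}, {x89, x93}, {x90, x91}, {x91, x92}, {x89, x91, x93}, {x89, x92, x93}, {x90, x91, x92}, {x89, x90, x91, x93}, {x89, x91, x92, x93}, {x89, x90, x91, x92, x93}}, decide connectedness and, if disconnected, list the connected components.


(X, τ) is disconnected; components = [{x92}, {x89, x93}, {x90, x91}].

Find clopen sets (U ∈ τ with X ∖ U ∈ τ):
  U = ∅, X ∖ U = {x89, x90, x91, x92, x93} — both open, so U is clopen.
  U = {x92}, X ∖ U = {x89, x90, x91, x93} — both open, so U is clopen.
  U = {x89, x93}, X ∖ U = {x90, x91, x92} — both open, so U is clopen.
  U = {x90, x91}, X ∖ U = {x89, x92, x93} — both open, so U is clopen.
  U = {x89, x92, x93}, X ∖ U = {x90, x91} — both open, so U is clopen.
  U = {x90, x91, x92}, X ∖ U = {x89, x93} — both open, so U is clopen.
  U = {x89, x90, x91, x93}, X ∖ U = {x92} — both open, so U is clopen.
  U = {x89, x90, x91, x92, x93}, X ∖ U = ∅ — both open, so U is clopen.
Nontrivial clopen(s) exist: e.g. {x90, x91, x92}. So (X, τ) is disconnected.
Compute connected components by grouping points that agree on all clopens:
  component: {x92}
  component: {x89, x93}
  component: {x90, x91}


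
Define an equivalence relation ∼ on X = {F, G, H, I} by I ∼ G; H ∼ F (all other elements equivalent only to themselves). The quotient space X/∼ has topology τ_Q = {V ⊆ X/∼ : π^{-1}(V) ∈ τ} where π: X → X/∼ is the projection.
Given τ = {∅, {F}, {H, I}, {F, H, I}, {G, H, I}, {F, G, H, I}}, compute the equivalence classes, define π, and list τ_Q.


X/∼ = {[F=H], [G=I]}; |τ_Q| = 2.

Equivalence classes: [F=H], [G=I].
Quotient map π: X → X/∼ sends F ↦ [F=H], G ↦ [G=I], H ↦ [F=H], I ↦ [G=I].
For each subset V ⊆ X/∼, compute π^{-1}(V) ⊆ X and check whether π^{-1}(V) ∈ τ. V is open in τ_Q iff π^{-1}(V) ∈ τ.
  V = {}: π^{-1}(V) = ∅ ∈ τ ✓.
  V = {[F=H]}: π^{-1}(V) = {F, H} ∉ τ ✗.
  V = {[G=I]}: π^{-1}(V) = {G, I} ∉ τ ✗.
  V = {[F=H], [G=I]}: π^{-1}(V) = {F, G, H, I} ∈ τ ✓.
Open sets in the quotient: τ_Q = {{}, {[F=H], [G=I]}} (2 elements).


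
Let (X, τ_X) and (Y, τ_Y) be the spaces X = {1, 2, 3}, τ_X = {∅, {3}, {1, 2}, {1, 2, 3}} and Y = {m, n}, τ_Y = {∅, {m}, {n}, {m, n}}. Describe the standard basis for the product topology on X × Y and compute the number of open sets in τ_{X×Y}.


Basis B = {∅ × ∅, {3} × {m}, {3} × {n}, {1, 2} × {m}, {1, 2} × {n}, {3} × {m, n}, {1, 2, 3} × {m}, {1, 2, 3} × {n}, {1, 2} × {m, n}, {1, 2, 3} × {m, n}}; |τ_{X×Y}| = 16.

Enumerate products U × V with U ∈ τ_X, V ∈ τ_Y (deduplicated):
  ∅ × ∅ = {} (∅)
  {3} × {m} = {(3,m)}
  {3} × {n} = {(3,n)}
  {1, 2} × {m} = {(1,m), (2,m)}
  {1, 2} × {n} = {(1,n), (2,n)}
  {3} × {m, n} = {(3,m), (3,n)}
  {1, 2, 3} × {m} = {(1,m), (2,m), (3,m)}
  {1, 2, 3} × {n} = {(1,n), (2,n), (3,n)}
  {1, 2} × {m, n} = {(1,m), (1,n), (2,m), (2,n)}
  {1, 2, 3} × {m, n} = {(1,m), (1,n), (2,m), (2,n), (3,m), (3,n)}
These 10 distinct sets form the basis B.
Close under arbitrary unions to get τ_{X×Y}; counting gives |τ_{X×Y}| = 16.


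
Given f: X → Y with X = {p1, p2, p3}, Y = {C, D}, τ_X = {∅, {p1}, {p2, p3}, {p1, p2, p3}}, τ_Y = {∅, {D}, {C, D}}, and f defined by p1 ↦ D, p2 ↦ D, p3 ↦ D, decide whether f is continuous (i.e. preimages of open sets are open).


f IS continuous.

Compute f^{-1}(U) for each U ∈ τ_Y:
  U = ∅: f^{-1}(U) = ∅ ∈ τ_X ✓.
  U = {D}: f^{-1}(U) = {p1, p2, p3} ∈ τ_X ✓.
  U = {C, D}: f^{-1}(U) = {p1, p2, p3} ∈ τ_X ✓.
Every preimage lies in τ_X, so f IS continuous.


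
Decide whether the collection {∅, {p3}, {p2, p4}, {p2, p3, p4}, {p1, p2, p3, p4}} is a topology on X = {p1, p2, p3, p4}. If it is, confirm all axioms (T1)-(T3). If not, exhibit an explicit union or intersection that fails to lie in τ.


τ IS a topology on X.

Axiom (T1): ∅ ∈ τ? Yes; X ∈ τ? Yes.
Axiom (T2/T3): check pairwise unions and intersections of members of τ.
All pairwise intersections and unions checked — each lies in τ. Therefore τ satisfies (T1), (T2), (T3): it IS a topology on X.


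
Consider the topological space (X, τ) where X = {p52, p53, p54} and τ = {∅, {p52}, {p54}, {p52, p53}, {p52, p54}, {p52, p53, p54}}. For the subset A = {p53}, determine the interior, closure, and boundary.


int(A) = ∅, cl(A) = {p53}, ∂A = {p53}.

Closed sets in (X, τ) are complements of opens:
  closed(X, τ) = {∅, {p53}, {p54}, {p52, p53}, {p53, p54}, {p52, p53, p54}}.
int(A) = ⋃ {U ∈ τ : U ⊆ A}. Opens contained in A: ∅.
Taking the union of these: int(A) = ∅.
cl(A) = ⋂ {C closed : A ⊆ C}. Closed sets containing A: {p53}, {p52, p53}, {p53, p54}, {p52, p53, p54}.
Intersecting these: cl(A) = {p53}.
∂A = cl(A) ∖ int(A) = {p53} ∖ ∅ = {p53}.


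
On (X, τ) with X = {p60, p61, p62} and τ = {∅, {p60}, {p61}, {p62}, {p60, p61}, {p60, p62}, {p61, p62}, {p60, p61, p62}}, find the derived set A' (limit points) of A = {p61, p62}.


A' = ∅

For each x ∈ X, list the open sets U ∈ τ with x ∈ U, then check whether U ∩ (A ∖ {x}) ≠ ∅ for every such U.
  x = p60: open {p60} ∋ x has {p60} ∩ (A ∖ {p60}) = ∅, so x is NOT a limit point.
  x = p61: open {p61} ∋ x has {p61} ∩ (A ∖ {p61}) = ∅, so x is NOT a limit point.
  x = p62: open {p62} ∋ x has {p62} ∩ (A ∖ {p62}) = ∅, so x is NOT a limit point.
Collecting: A' = ∅.


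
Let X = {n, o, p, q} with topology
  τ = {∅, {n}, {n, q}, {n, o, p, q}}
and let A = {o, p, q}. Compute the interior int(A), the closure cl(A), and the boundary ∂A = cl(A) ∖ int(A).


int(A) = ∅, cl(A) = {o, p, q}, ∂A = {o, p, q}.

Closed sets in (X, τ) are complements of opens:
  closed(X, τ) = {∅, {o, p}, {o, p, q}, {n, o, p, q}}.
int(A) = ⋃ {U ∈ τ : U ⊆ A}. Opens contained in A: ∅.
Taking the union of these: int(A) = ∅.
cl(A) = ⋂ {C closed : A ⊆ C}. Closed sets containing A: {o, p, q}, {n, o, p, q}.
Intersecting these: cl(A) = {o, p, q}.
∂A = cl(A) ∖ int(A) = {o, p, q} ∖ ∅ = {o, p, q}.


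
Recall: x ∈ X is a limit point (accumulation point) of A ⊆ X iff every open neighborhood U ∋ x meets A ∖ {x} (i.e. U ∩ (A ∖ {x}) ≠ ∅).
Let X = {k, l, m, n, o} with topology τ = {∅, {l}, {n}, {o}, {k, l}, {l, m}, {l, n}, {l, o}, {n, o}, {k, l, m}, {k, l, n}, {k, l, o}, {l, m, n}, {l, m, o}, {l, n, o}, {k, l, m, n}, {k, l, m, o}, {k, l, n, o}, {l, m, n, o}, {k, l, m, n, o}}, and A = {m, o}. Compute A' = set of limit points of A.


A' = ∅

For each x ∈ X, list the open sets U ∈ τ with x ∈ U, then check whether U ∩ (A ∖ {x}) ≠ ∅ for every such U.
  x = k: open {k, l} ∋ x has {k, l} ∩ (A ∖ {k}) = ∅, so x is NOT a limit point.
  x = l: open {l} ∋ x has {l} ∩ (A ∖ {l}) = ∅, so x is NOT a limit point.
  x = m: open {l, m} ∋ x has {l, m} ∩ (A ∖ {m}) = ∅, so x is NOT a limit point.
  x = n: open {n} ∋ x has {n} ∩ (A ∖ {n}) = ∅, so x is NOT a limit point.
  x = o: open {o} ∋ x has {o} ∩ (A ∖ {o}) = ∅, so x is NOT a limit point.
Collecting: A' = ∅.


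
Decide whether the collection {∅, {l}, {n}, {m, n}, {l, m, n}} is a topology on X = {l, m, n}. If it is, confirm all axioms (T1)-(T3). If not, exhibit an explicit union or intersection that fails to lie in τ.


τ is NOT a topology on X.

Axiom (T1): ∅ ∈ τ? Yes; X ∈ τ? Yes.
Axiom (T2/T3): check pairwise unions and intersections of members of τ.
Counterexample for (T2): {l} ∪ {n} = {l, n} ∉ τ. Therefore τ is NOT a topology.


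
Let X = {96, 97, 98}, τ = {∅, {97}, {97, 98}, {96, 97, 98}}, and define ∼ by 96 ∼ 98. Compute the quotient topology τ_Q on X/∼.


X/∼ = {[96=98], [97]}; |τ_Q| = 3.

Equivalence classes: [96=98], [97].
Quotient map π: X → X/∼ sends 96 ↦ [96=98], 97 ↦ [97], 98 ↦ [96=98].
For each subset V ⊆ X/∼, compute π^{-1}(V) ⊆ X and check whether π^{-1}(V) ∈ τ. V is open in τ_Q iff π^{-1}(V) ∈ τ.
  V = {}: π^{-1}(V) = ∅ ∈ τ ✓.
  V = {[96=98]}: π^{-1}(V) = {96, 98} ∉ τ ✗.
  V = {[97]}: π^{-1}(V) = {97} ∈ τ ✓.
  V = {[96=98], [97]}: π^{-1}(V) = {96, 97, 98} ∈ τ ✓.
Open sets in the quotient: τ_Q = {{}, {[97]}, {[96=98], [97]}} (3 elements).


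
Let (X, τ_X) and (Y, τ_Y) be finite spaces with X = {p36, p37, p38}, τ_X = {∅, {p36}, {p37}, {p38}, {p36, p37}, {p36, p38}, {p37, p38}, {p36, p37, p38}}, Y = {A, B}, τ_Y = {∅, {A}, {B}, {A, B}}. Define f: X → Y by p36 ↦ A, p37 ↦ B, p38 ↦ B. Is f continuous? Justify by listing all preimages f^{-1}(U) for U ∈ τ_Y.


f IS continuous.

Compute f^{-1}(U) for each U ∈ τ_Y:
  U = ∅: f^{-1}(U) = ∅ ∈ τ_X ✓.
  U = {A}: f^{-1}(U) = {p36} ∈ τ_X ✓.
  U = {B}: f^{-1}(U) = {p37, p38} ∈ τ_X ✓.
  U = {A, B}: f^{-1}(U) = {p36, p37, p38} ∈ τ_X ✓.
Every preimage lies in τ_X, so f IS continuous.


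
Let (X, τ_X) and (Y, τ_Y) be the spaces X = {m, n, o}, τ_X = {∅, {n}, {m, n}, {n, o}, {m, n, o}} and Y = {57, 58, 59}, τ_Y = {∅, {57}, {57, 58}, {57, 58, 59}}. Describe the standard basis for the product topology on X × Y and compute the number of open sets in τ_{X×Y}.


Basis B = {∅ × ∅, {n} × {57}, {m, n} × {57}, {n} × {57, 58}, {n, o} × {57}, {m, n, o} × {57}, {n} × {57, 58, 59}, {m, n} × {57, 58}, {n, o} × {57, 58}, {m, n} × {57, 58, 59}, {m, n, o} × {57, 58}, {n, o} × {57, 58, 59}, {m, n, o} × {57, 58, 59}}; |τ_{X×Y}| = 30.

Enumerate products U × V with U ∈ τ_X, V ∈ τ_Y (deduplicated):
  ∅ × ∅ = {} (∅)
  {n} × {57} = {(n,57)}
  {m, n} × {57} = {(m,57), (n,57)}
  {n} × {57, 58} = {(n,57), (n,58)}
  {n, o} × {57} = {(n,57), (o,57)}
  {m, n, o} × {57} = {(m,57), (n,57), (o,57)}
  {n} × {57, 58, 59} = {(n,57), (n,58), (n,59)}
  {m, n} × {57, 58} = {(m,57), (m,58), (n,57), (n,58)}
  {n, o} × {57, 58} = {(n,57), (n,58), (o,57), (o,58)}
  {m, n} × {57, 58, 59} = {(m,57), (m,58), (m,59), (n,57), (n,58), (n,59)}
  {m, n, o} × {57, 58} = {(m,57), (m,58), (n,57), (n,58), (o,57), (o,58)}
  {n, o} × {57, 58, 59} = {(n,57), (n,58), (n,59), (o,57), (o,58), (o,59)}
  {m, n, o} × {57, 58, 59} = {(m,57), (m,58), (m,59), (n,57), (n,58), (n,59), (o,57), (o,58), (o,59)}
These 13 distinct sets form the basis B.
Close under arbitrary unions to get τ_{X×Y}; counting gives |τ_{X×Y}| = 30.


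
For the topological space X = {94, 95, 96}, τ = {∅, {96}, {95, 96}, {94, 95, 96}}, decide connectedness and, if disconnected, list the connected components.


(X, τ) is connected.

Find clopen sets (U ∈ τ with X ∖ U ∈ τ):
  U = ∅, X ∖ U = {94, 95, 96} — both open, so U is clopen.
  U = {94, 95, 96}, X ∖ U = ∅ — both open, so U is clopen.
Only trivial clopens (∅ and X) exist, so (X, τ) is connected.
Compute connected components by grouping points that agree on all clopens:
  component: {94, 95, 96}


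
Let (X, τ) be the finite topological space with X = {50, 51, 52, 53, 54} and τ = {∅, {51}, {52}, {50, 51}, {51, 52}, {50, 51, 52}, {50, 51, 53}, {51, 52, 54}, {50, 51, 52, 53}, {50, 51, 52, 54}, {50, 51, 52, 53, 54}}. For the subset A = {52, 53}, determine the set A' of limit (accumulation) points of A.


A' = {54}

For each x ∈ X, list the open sets U ∈ τ with x ∈ U, then check whether U ∩ (A ∖ {x}) ≠ ∅ for every such U.
  x = 50: open {50, 51} ∋ x has {50, 51} ∩ (A ∖ {50}) = ∅, so x is NOT a limit point.
  x = 51: open {51} ∋ x has {51} ∩ (A ∖ {51}) = ∅, so x is NOT a limit point.
  x = 52: open {52} ∋ x has {52} ∩ (A ∖ {52}) = ∅, so x is NOT a limit point.
  x = 53: open {50, 51, 53} ∋ x has {50, 51, 53} ∩ (A ∖ {53}) = ∅, so x is NOT a limit point.
  x = 54: opens ∋ x are {51, 52, 54}, {50, 51, 52, 54}, {50, 51, 52, 53, 54}; each meets A ∖ {54}, so x IS a limit point.
Collecting: A' = {54}.


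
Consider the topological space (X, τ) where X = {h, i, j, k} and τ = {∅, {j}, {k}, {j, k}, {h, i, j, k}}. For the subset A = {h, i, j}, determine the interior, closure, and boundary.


int(A) = {j}, cl(A) = {h, i, j}, ∂A = {h, i}.

Closed sets in (X, τ) are complements of opens:
  closed(X, τ) = {∅, {h, i}, {h, i, j}, {h, i, k}, {h, i, j, k}}.
int(A) = ⋃ {U ∈ τ : U ⊆ A}. Opens contained in A: ∅, {j}.
Taking the union of these: int(A) = {j}.
cl(A) = ⋂ {C closed : A ⊆ C}. Closed sets containing A: {h, i, j}, {h, i, j, k}.
Intersecting these: cl(A) = {h, i, j}.
∂A = cl(A) ∖ int(A) = {h, i, j} ∖ {j} = {h, i}.


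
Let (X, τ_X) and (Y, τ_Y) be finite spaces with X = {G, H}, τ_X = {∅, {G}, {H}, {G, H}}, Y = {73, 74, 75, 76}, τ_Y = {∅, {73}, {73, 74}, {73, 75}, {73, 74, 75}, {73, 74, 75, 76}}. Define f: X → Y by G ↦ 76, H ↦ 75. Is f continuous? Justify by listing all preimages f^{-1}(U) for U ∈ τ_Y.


f IS continuous.

Compute f^{-1}(U) for each U ∈ τ_Y:
  U = ∅: f^{-1}(U) = ∅ ∈ τ_X ✓.
  U = {73}: f^{-1}(U) = ∅ ∈ τ_X ✓.
  U = {73, 74}: f^{-1}(U) = ∅ ∈ τ_X ✓.
  U = {73, 75}: f^{-1}(U) = {H} ∈ τ_X ✓.
  U = {73, 74, 75}: f^{-1}(U) = {H} ∈ τ_X ✓.
  U = {73, 74, 75, 76}: f^{-1}(U) = {G, H} ∈ τ_X ✓.
Every preimage lies in τ_X, so f IS continuous.


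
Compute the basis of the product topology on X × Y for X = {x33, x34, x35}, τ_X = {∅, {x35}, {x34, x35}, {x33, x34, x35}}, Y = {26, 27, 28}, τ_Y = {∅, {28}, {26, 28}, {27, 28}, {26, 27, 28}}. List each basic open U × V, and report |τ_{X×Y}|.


Basis B = {∅ × ∅, {x35} × {28}, {x34, x35} × {28}, {x35} × {26, 28}, {x35} × {27, 28}, {x33, x34, x35} × {28}, {x35} × {26, 27, 28}, {x34, x35} × {26, 28}, {x34, x35} × {27, 28}, {x33, x34, x35} × {26, 28}, {x33, x34, x35} × {27, 28}, {x34, x35} × {26, 27, 28}, {x33, x34, x35} × {26, 27, 28}}; |τ_{X×Y}| = 30.

Enumerate products U × V with U ∈ τ_X, V ∈ τ_Y (deduplicated):
  ∅ × ∅ = {} (∅)
  {x35} × {28} = {(x35,28)}
  {x34, x35} × {28} = {(x34,28), (x35,28)}
  {x35} × {26, 28} = {(x35,26), (x35,28)}
  {x35} × {27, 28} = {(x35,27), (x35,28)}
  {x33, x34, x35} × {28} = {(x33,28), (x34,28), (x35,28)}
  {x35} × {26, 27, 28} = {(x35,26), (x35,27), (x35,28)}
  {x34, x35} × {26, 28} = {(x34,26), (x34,28), (x35,26), (x35,28)}
  {x34, x35} × {27, 28} = {(x34,27), (x34,28), (x35,27), (x35,28)}
  {x33, x34, x35} × {26, 28} = {(x33,26), (x33,28), (x34,26), (x34,28), (x35,26), (x35,28)}
  {x33, x34, x35} × {27, 28} = {(x33,27), (x33,28), (x34,27), (x34,28), (x35,27), (x35,28)}
  {x34, x35} × {26, 27, 28} = {(x34,26), (x34,27), (x34,28), (x35,26), (x35,27), (x35,28)}
  {x33, x34, x35} × {26, 27, 28} = {(x33,26), (x33,27), (x33,28), (x34,26), (x34,27), (x34,28), (x35,26), (x35,27), (x35,28)}
These 13 distinct sets form the basis B.
Close under arbitrary unions to get τ_{X×Y}; counting gives |τ_{X×Y}| = 30.


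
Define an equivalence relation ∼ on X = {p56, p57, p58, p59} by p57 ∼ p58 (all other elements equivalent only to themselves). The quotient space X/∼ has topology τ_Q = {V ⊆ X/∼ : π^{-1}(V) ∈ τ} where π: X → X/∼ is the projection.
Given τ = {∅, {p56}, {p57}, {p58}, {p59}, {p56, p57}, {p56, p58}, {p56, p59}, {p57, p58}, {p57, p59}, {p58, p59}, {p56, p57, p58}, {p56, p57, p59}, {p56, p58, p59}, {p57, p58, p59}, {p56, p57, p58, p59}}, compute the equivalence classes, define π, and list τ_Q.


X/∼ = {[p56], [p57=p58], [p59]}; |τ_Q| = 8.

Equivalence classes: [p56], [p57=p58], [p59].
Quotient map π: X → X/∼ sends p56 ↦ [p56], p57 ↦ [p57=p58], p58 ↦ [p57=p58], p59 ↦ [p59].
For each subset V ⊆ X/∼, compute π^{-1}(V) ⊆ X and check whether π^{-1}(V) ∈ τ. V is open in τ_Q iff π^{-1}(V) ∈ τ.
  V = {}: π^{-1}(V) = ∅ ∈ τ ✓.
  V = {[p56]}: π^{-1}(V) = {p56} ∈ τ ✓.
  V = {[p57=p58]}: π^{-1}(V) = {p57, p58} ∈ τ ✓.
  V = {[p56], [p57=p58]}: π^{-1}(V) = {p56, p57, p58} ∈ τ ✓.
  V = {[p59]}: π^{-1}(V) = {p59} ∈ τ ✓.
  V = {[p56], [p59]}: π^{-1}(V) = {p56, p59} ∈ τ ✓.
  V = {[p57=p58], [p59]}: π^{-1}(V) = {p57, p58, p59} ∈ τ ✓.
  V = {[p56], [p57=p58], [p59]}: π^{-1}(V) = {p56, p57, p58, p59} ∈ τ ✓.
Open sets in the quotient: τ_Q = {{}, {[p56]}, {[p57=p58]}, {[p56], [p57=p58]}, {[p59]}, {[p56], [p59]}, {[p57=p58], [p59]}, {[p56], [p57=p58], [p59]}} (8 elements).


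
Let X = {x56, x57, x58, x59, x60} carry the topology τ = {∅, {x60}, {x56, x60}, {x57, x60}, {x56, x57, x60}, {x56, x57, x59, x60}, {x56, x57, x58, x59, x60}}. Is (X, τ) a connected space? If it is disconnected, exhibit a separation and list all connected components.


(X, τ) is connected.

Find clopen sets (U ∈ τ with X ∖ U ∈ τ):
  U = ∅, X ∖ U = {x56, x57, x58, x59, x60} — both open, so U is clopen.
  U = {x56, x57, x58, x59, x60}, X ∖ U = ∅ — both open, so U is clopen.
Only trivial clopens (∅ and X) exist, so (X, τ) is connected.
Compute connected components by grouping points that agree on all clopens:
  component: {x56, x57, x58, x59, x60}


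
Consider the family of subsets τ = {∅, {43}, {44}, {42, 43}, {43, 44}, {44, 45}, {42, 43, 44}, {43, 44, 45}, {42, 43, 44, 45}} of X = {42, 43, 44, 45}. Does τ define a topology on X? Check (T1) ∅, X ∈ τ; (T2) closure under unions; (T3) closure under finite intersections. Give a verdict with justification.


τ IS a topology on X.

Axiom (T1): ∅ ∈ τ? Yes; X ∈ τ? Yes.
Axiom (T2/T3): check pairwise unions and intersections of members of τ.
All pairwise intersections and unions checked — each lies in τ. Therefore τ satisfies (T1), (T2), (T3): it IS a topology on X.


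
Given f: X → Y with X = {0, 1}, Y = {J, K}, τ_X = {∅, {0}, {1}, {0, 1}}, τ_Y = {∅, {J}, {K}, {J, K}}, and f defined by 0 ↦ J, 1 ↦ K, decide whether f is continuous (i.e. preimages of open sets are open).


f IS continuous.

Compute f^{-1}(U) for each U ∈ τ_Y:
  U = ∅: f^{-1}(U) = ∅ ∈ τ_X ✓.
  U = {J}: f^{-1}(U) = {0} ∈ τ_X ✓.
  U = {K}: f^{-1}(U) = {1} ∈ τ_X ✓.
  U = {J, K}: f^{-1}(U) = {0, 1} ∈ τ_X ✓.
Every preimage lies in τ_X, so f IS continuous.


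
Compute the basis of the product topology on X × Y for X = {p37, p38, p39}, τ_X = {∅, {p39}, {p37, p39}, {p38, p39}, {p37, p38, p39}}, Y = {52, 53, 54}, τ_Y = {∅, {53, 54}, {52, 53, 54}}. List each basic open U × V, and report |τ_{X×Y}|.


Basis B = {∅ × ∅, {p39} × {53, 54}, {p39} × {52, 53, 54}, {p37, p39} × {53, 54}, {p38, p39} × {53, 54}, {p37, p39} × {52, 53, 54}, {p37, p38, p39} × {53, 54}, {p38, p39} × {52, 53, 54}, {p37, p38, p39} × {52, 53, 54}}; |τ_{X×Y}| = 14.

Enumerate products U × V with U ∈ τ_X, V ∈ τ_Y (deduplicated):
  ∅ × ∅ = {} (∅)
  {p39} × {53, 54} = {(p39,53), (p39,54)}
  {p39} × {52, 53, 54} = {(p39,52), (p39,53), (p39,54)}
  {p37, p39} × {53, 54} = {(p37,53), (p37,54), (p39,53), (p39,54)}
  {p38, p39} × {53, 54} = {(p38,53), (p38,54), (p39,53), (p39,54)}
  {p37, p39} × {52, 53, 54} = {(p37,52), (p37,53), (p37,54), (p39,52), (p39,53), (p39,54)}
  {p37, p38, p39} × {53, 54} = {(p37,53), (p37,54), (p38,53), (p38,54), (p39,53), (p39,54)}
  {p38, p39} × {52, 53, 54} = {(p38,52), (p38,53), (p38,54), (p39,52), (p39,53), (p39,54)}
  {p37, p38, p39} × {52, 53, 54} = {(p37,52), (p37,53), (p37,54), (p38,52), (p38,53), (p38,54), (p39,52), (p39,53), (p39,54)}
These 9 distinct sets form the basis B.
Close under arbitrary unions to get τ_{X×Y}; counting gives |τ_{X×Y}| = 14.
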